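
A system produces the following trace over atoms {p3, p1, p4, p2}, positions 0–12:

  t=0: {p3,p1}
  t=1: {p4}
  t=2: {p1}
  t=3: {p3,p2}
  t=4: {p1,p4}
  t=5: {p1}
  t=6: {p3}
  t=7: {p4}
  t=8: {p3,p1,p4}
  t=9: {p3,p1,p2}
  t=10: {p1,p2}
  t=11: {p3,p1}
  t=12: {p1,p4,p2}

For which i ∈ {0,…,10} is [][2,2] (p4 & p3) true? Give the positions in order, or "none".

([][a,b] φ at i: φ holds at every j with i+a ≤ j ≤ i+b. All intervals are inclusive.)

Evaluate at each i in [0,10]:
  i=0: ✗ (fails at j=2)
  i=1: ✗ (fails at j=3)
  i=2: ✗ (fails at j=4)
  i=3: ✗ (fails at j=5)
  i=4: ✗ (fails at j=6)
  i=5: ✗ (fails at j=7)
  i=6: ✓ (all of [8,8])
  i=7: ✗ (fails at j=9)
  i=8: ✗ (fails at j=10)
  i=9: ✗ (fails at j=11)
  i=10: ✗ (fails at j=12)

6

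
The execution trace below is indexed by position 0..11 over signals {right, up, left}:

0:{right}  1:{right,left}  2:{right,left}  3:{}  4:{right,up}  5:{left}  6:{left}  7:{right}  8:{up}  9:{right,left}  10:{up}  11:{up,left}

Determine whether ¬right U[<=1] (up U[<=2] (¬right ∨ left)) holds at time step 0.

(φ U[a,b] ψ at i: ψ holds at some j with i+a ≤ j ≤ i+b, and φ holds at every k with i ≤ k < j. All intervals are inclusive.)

False

Need some j in [0,1] with (up U[<=2] (¬right ∨ left)), and ¬right at every k in [0,j-1].
  j=0: (up U[<=2] (¬right ∨ left)) — fails.
  j=1: (up U[<=2] (¬right ∨ left)) holds, but ¬right fails at k=0 → not this j.
No j in the window works → until fails.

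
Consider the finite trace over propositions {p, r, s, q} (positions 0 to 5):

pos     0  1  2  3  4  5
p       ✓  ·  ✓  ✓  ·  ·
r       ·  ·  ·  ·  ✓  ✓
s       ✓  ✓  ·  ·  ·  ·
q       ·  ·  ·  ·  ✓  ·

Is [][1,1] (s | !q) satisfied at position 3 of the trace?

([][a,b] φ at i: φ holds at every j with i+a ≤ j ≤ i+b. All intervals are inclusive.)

Does not hold

Check (s | !q) at every j in [4,4]:
  j=4: false
Fails at j=4 → formula fails.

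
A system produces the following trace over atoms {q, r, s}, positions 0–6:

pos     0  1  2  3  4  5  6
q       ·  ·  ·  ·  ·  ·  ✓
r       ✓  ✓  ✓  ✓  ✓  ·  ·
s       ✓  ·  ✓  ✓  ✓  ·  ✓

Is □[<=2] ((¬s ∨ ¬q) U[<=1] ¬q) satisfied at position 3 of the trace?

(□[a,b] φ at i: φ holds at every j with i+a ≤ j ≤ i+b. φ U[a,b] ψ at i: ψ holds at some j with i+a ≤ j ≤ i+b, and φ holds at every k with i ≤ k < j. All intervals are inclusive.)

Check ((¬s ∨ ¬q) U[<=1] ¬q) at every j in [3,5]:
  j=3: holds
  j=4: holds
  j=5: holds
All positions satisfy it → formula holds.

Holds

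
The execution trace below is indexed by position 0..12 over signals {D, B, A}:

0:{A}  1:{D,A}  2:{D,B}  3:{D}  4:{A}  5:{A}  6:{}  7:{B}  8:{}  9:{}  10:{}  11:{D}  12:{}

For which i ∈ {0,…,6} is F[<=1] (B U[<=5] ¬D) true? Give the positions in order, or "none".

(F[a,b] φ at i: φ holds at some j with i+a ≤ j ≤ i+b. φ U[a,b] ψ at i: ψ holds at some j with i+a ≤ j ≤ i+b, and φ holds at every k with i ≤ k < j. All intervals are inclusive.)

0, 3, 4, 5, 6

Evaluate at each i in [0,6]:
  i=0: ✓ (witness j=0)
  i=1: ✗ (none in [1,2])
  i=2: ✗ (none in [2,3])
  i=3: ✓ (witness j=4)
  i=4: ✓ (witness j=4)
  i=5: ✓ (witness j=5)
  i=6: ✓ (witness j=6)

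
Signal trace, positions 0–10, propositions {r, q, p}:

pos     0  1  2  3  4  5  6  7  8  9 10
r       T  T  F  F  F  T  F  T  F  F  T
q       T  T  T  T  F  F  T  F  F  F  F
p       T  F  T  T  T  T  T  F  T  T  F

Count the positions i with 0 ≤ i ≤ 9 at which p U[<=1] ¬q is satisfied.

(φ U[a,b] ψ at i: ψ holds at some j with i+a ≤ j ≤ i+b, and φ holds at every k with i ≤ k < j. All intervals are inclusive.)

Evaluate at each i in [0,9]:
  i=0: ✗ (no rhs in [0,1])
  i=1: ✗ (no rhs in [1,2])
  i=2: ✗ (no rhs in [2,3])
  i=3: ✓ (rhs at j=4; lhs holds on [3,3])
  i=4: ✓ (rhs at j=4)
  i=5: ✓ (rhs at j=5)
  i=6: ✓ (rhs at j=7; lhs holds on [6,6])
  i=7: ✓ (rhs at j=7)
  i=8: ✓ (rhs at j=8)
  i=9: ✓ (rhs at j=9)
Positions where it holds: {3, 4, 5, 6, 7, 8, 9} → 7.

7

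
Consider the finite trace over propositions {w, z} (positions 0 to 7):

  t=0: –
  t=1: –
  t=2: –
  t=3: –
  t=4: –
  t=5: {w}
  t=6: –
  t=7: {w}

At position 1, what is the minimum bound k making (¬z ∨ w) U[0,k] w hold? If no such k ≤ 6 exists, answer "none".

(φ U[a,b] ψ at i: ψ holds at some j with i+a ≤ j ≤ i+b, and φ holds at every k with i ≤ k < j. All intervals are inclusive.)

4

Need earliest j ≥ 1 with w, and (¬z ∨ w) at every k in [1,j-1].
  j=1: rhs fails.
  j=2: rhs fails.
  j=3: rhs fails.
  j=4: rhs fails.
  j=5: rhs holds; lhs holds on [1,4]. k = 4.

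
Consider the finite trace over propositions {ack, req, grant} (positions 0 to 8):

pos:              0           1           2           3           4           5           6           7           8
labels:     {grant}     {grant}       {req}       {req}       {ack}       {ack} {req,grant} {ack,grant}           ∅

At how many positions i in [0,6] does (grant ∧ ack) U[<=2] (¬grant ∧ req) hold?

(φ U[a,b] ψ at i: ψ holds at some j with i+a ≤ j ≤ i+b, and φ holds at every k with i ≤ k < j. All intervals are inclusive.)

2

Evaluate at each i in [0,6]:
  i=0: ✗ (lhs fails at k=0 before rhs at j=2)
  i=1: ✗ (lhs fails at k=1 before rhs at j=2)
  i=2: ✓ (rhs at j=2)
  i=3: ✓ (rhs at j=3)
  i=4: ✗ (no rhs in [4,6])
  i=5: ✗ (no rhs in [5,7])
  i=6: ✗ (no rhs in [6,8])
Positions where it holds: {2, 3} → 2.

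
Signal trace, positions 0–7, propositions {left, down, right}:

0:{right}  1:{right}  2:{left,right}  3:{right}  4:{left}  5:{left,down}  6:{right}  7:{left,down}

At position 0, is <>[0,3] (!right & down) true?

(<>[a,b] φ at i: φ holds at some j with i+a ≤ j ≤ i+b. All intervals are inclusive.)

Check (!right & down) at each j in [0,3]:
  j=0: false
  j=1: false
  j=2: false
  j=3: false
No position in the window satisfies it → formula fails.

No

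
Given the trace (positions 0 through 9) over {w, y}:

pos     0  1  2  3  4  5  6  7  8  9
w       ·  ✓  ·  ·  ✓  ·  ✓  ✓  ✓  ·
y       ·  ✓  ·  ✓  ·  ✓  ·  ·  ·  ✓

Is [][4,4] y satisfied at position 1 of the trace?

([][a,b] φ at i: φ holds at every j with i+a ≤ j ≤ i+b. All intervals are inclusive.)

Check y at every j in [5,5]:
  j=5: true
All positions satisfy it → formula holds.

Yes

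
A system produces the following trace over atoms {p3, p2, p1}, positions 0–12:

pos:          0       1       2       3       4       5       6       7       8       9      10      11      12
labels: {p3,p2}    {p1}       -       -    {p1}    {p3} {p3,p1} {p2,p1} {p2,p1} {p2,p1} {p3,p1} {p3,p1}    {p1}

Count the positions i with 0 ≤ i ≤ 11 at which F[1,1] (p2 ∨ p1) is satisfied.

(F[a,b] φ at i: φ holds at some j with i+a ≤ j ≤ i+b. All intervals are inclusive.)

Evaluate at each i in [0,11]:
  i=0: ✓ (witness j=1)
  i=1: ✗ (none in [2,2])
  i=2: ✗ (none in [3,3])
  i=3: ✓ (witness j=4)
  i=4: ✗ (none in [5,5])
  i=5: ✓ (witness j=6)
  i=6: ✓ (witness j=7)
  i=7: ✓ (witness j=8)
  i=8: ✓ (witness j=9)
  i=9: ✓ (witness j=10)
  i=10: ✓ (witness j=11)
  i=11: ✓ (witness j=12)
Positions where it holds: {0, 3, 5, 6, 7, 8, 9, 10, 11} → 9.

9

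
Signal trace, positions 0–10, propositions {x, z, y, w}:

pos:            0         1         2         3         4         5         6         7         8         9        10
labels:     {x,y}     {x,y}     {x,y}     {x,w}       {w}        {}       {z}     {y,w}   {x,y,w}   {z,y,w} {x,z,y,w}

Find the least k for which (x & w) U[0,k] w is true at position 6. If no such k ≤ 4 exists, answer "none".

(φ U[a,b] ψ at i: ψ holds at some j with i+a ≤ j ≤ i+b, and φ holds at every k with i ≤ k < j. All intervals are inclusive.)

none

Need earliest j ≥ 6 with w, and (x & w) at every k in [6,j-1].
  j=6: rhs fails.
  j=7: rhs holds but lhs fails at k=6.
  j=8: rhs holds but lhs fails at k=6.
  j=9: rhs holds but lhs fails at k=6.
  j=10: rhs holds but lhs fails at k=6.
No witness within the range → none.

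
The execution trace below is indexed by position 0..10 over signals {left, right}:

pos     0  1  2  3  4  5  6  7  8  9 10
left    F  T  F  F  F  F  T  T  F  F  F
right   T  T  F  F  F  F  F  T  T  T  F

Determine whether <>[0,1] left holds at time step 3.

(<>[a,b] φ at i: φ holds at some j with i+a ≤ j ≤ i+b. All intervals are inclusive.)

Does not hold

Check left at each j in [3,4]:
  j=3: false
  j=4: false
No position in the window satisfies it → formula fails.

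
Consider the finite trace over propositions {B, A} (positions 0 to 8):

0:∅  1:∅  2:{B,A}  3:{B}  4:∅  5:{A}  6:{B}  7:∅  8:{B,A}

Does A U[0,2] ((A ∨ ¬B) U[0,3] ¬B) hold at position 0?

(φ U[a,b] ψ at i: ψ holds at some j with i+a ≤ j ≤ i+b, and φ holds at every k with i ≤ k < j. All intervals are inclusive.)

Need some j in [0,2] with ((A ∨ ¬B) U[0,3] ¬B), and A at every k in [0,j-1].
  j=0: ((A ∨ ¬B) U[0,3] ¬B) holds; no prefix to check → satisfied.

Yes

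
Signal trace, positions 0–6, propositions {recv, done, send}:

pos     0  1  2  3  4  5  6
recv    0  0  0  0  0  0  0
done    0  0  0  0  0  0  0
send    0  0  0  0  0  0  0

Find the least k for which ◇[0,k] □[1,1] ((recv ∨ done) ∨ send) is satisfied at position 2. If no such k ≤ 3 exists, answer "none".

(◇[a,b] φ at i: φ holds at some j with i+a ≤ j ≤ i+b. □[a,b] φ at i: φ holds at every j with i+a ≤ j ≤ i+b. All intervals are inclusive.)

none

Scan j = 2,3,… for □[1,1] ((recv ∨ done) ∨ send):
  j=2: fails
  j=3: fails
  j=4: fails
  j=5: fails
No j in [2,5] satisfies it → none.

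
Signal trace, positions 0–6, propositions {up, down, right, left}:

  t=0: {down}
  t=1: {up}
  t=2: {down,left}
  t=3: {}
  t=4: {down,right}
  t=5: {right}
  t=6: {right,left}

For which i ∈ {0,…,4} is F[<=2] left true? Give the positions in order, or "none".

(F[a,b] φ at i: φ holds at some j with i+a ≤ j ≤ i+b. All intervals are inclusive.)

Evaluate at each i in [0,4]:
  i=0: ✓ (witness j=2)
  i=1: ✓ (witness j=2)
  i=2: ✓ (witness j=2)
  i=3: ✗ (none in [3,5])
  i=4: ✓ (witness j=6)

0, 1, 2, 4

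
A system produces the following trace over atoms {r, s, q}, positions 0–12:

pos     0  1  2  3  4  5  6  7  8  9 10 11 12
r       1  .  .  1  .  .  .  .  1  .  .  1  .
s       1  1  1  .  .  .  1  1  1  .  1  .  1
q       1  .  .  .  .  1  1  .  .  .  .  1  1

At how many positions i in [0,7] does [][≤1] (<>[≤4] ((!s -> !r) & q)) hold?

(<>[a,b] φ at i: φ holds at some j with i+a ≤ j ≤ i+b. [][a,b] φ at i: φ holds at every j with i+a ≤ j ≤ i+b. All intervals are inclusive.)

Evaluate at each i in [0,7]:
  i=0: ✓ (all of [0,1])
  i=1: ✓ (all of [1,2])
  i=2: ✓ (all of [2,3])
  i=3: ✓ (all of [3,4])
  i=4: ✓ (all of [4,5])
  i=5: ✓ (all of [5,6])
  i=6: ✗ (fails at j=7)
  i=7: ✗ (fails at j=7)
Positions where it holds: {0, 1, 2, 3, 4, 5} → 6.

6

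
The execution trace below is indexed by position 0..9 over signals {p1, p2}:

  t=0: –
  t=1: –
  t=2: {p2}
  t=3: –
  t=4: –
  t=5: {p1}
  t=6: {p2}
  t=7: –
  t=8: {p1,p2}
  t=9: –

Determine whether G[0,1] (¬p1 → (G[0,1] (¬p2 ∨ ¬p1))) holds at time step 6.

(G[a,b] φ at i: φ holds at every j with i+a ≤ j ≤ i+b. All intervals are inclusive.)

Check (¬p1 → (G[0,1] (¬p2 ∨ ¬p1))) at every j in [6,7]:
  j=6: antecedent true; consequent holds on [6,7] → ✓
  j=7: antecedent true; consequent fails at 8 → ✗
Fails at j=7 → formula fails.

Does not hold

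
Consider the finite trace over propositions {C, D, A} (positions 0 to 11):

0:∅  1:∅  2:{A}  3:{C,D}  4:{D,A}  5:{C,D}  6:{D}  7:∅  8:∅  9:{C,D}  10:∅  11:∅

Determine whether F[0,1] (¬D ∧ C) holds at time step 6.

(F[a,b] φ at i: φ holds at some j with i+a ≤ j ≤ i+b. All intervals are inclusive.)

Check (¬D ∧ C) at each j in [6,7]:
  j=6: false
  j=7: false
No position in the window satisfies it → formula fails.

No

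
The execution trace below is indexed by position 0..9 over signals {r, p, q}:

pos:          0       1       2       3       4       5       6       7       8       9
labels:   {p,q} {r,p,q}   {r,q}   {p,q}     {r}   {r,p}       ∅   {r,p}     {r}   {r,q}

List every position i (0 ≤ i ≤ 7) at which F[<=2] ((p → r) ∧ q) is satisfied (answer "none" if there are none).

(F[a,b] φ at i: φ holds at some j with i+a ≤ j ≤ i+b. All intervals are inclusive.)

0, 1, 2, 7

Evaluate at each i in [0,7]:
  i=0: ✓ (witness j=1)
  i=1: ✓ (witness j=1)
  i=2: ✓ (witness j=2)
  i=3: ✗ (none in [3,5])
  i=4: ✗ (none in [4,6])
  i=5: ✗ (none in [5,7])
  i=6: ✗ (none in [6,8])
  i=7: ✓ (witness j=9)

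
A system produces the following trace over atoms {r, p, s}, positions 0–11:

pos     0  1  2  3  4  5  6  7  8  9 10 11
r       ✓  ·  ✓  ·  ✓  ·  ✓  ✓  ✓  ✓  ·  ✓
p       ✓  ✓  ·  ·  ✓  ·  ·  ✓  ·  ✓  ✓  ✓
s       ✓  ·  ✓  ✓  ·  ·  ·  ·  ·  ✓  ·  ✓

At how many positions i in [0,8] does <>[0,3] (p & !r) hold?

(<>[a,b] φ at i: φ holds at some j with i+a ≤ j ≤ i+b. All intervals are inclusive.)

4

Evaluate at each i in [0,8]:
  i=0: ✓ (witness j=1)
  i=1: ✓ (witness j=1)
  i=2: ✗ (none in [2,5])
  i=3: ✗ (none in [3,6])
  i=4: ✗ (none in [4,7])
  i=5: ✗ (none in [5,8])
  i=6: ✗ (none in [6,9])
  i=7: ✓ (witness j=10)
  i=8: ✓ (witness j=10)
Positions where it holds: {0, 1, 7, 8} → 4.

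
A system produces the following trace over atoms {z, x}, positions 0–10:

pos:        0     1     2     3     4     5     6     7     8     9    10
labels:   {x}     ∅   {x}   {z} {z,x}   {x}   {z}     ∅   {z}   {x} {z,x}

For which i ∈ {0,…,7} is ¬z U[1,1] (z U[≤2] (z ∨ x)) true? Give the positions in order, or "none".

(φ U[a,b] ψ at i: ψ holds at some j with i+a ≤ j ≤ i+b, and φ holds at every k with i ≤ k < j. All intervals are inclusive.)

1, 2, 5, 7

Evaluate at each i in [0,7]:
  i=0: ✗ (no rhs in [1,1])
  i=1: ✓ (rhs at j=2; lhs holds on [1,1])
  i=2: ✓ (rhs at j=3; lhs holds on [2,2])
  i=3: ✗ (lhs fails at k=3 before rhs at j=4)
  i=4: ✗ (lhs fails at k=4 before rhs at j=5)
  i=5: ✓ (rhs at j=6; lhs holds on [5,5])
  i=6: ✗ (no rhs in [7,7])
  i=7: ✓ (rhs at j=8; lhs holds on [7,7])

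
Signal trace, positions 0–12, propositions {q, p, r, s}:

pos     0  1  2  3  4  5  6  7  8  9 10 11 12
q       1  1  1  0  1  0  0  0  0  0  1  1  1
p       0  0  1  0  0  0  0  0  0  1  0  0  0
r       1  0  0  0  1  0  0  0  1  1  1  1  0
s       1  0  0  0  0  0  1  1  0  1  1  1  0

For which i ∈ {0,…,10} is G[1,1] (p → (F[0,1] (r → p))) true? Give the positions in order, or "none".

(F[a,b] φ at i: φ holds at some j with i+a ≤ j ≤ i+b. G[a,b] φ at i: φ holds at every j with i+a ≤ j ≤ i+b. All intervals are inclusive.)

0, 1, 2, 3, 4, 5, 6, 7, 8, 9, 10

Evaluate at each i in [0,10]:
  i=0: ✓ (all of [1,1])
  i=1: ✓ (all of [2,2])
  i=2: ✓ (all of [3,3])
  i=3: ✓ (all of [4,4])
  i=4: ✓ (all of [5,5])
  i=5: ✓ (all of [6,6])
  i=6: ✓ (all of [7,7])
  i=7: ✓ (all of [8,8])
  i=8: ✓ (all of [9,9])
  i=9: ✓ (all of [10,10])
  i=10: ✓ (all of [11,11])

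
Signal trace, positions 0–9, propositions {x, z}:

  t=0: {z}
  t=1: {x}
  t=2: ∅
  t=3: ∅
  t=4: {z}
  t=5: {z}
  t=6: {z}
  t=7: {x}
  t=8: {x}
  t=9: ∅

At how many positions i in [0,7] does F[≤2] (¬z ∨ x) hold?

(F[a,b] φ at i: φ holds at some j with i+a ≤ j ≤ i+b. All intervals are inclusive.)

Evaluate at each i in [0,7]:
  i=0: ✓ (witness j=1)
  i=1: ✓ (witness j=1)
  i=2: ✓ (witness j=2)
  i=3: ✓ (witness j=3)
  i=4: ✗ (none in [4,6])
  i=5: ✓ (witness j=7)
  i=6: ✓ (witness j=7)
  i=7: ✓ (witness j=7)
Positions where it holds: {0, 1, 2, 3, 5, 6, 7} → 7.

7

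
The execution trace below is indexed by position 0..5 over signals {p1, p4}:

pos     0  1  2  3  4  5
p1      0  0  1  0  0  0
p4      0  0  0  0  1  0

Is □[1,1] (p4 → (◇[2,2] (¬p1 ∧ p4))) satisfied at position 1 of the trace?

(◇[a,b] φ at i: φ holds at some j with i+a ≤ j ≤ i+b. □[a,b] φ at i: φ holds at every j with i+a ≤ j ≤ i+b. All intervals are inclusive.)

Yes

Check (p4 → (◇[2,2] (¬p1 ∧ p4))) at every j in [2,2]:
  j=2: antecedent false → ✓
All positions satisfy it → formula holds.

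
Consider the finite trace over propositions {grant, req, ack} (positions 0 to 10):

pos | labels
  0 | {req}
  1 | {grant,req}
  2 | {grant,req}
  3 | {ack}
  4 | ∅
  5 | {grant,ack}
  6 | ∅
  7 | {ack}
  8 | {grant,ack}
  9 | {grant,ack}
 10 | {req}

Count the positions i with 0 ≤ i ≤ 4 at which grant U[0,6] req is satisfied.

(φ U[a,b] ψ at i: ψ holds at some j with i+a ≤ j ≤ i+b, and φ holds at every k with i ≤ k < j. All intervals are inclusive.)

Evaluate at each i in [0,4]:
  i=0: ✓ (rhs at j=0)
  i=1: ✓ (rhs at j=1)
  i=2: ✓ (rhs at j=2)
  i=3: ✗ (no rhs in [3,9])
  i=4: ✗ (lhs fails at k=4 before rhs at j=10)
Positions where it holds: {0, 1, 2} → 3.

3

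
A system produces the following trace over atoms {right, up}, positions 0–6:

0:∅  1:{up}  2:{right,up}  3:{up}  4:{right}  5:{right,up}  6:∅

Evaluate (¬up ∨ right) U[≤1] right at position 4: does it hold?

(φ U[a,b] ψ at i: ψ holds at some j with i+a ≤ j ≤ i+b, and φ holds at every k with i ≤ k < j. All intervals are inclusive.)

True

Need some j in [4,5] with right, and (¬up ∨ right) at every k in [4,j-1].
  j=4: right holds; no prefix to check → satisfied.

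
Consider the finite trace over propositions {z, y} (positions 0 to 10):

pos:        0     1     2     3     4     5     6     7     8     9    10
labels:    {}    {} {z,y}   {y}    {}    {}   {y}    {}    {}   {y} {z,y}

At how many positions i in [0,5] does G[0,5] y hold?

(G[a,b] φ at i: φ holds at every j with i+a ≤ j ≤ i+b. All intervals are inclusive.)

Evaluate at each i in [0,5]:
  i=0: ✗ (fails at j=0)
  i=1: ✗ (fails at j=1)
  i=2: ✗ (fails at j=4)
  i=3: ✗ (fails at j=4)
  i=4: ✗ (fails at j=4)
  i=5: ✗ (fails at j=5)
Positions where it holds: {} → 0.

0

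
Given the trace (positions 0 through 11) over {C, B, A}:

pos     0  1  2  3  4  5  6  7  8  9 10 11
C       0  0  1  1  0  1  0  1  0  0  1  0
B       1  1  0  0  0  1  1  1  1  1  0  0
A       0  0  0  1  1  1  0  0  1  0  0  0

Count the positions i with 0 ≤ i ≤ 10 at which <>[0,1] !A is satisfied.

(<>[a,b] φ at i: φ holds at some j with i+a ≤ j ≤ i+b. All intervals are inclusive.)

Evaluate at each i in [0,10]:
  i=0: ✓ (witness j=0)
  i=1: ✓ (witness j=1)
  i=2: ✓ (witness j=2)
  i=3: ✗ (none in [3,4])
  i=4: ✗ (none in [4,5])
  i=5: ✓ (witness j=6)
  i=6: ✓ (witness j=6)
  i=7: ✓ (witness j=7)
  i=8: ✓ (witness j=9)
  i=9: ✓ (witness j=9)
  i=10: ✓ (witness j=10)
Positions where it holds: {0, 1, 2, 5, 6, 7, 8, 9, 10} → 9.

9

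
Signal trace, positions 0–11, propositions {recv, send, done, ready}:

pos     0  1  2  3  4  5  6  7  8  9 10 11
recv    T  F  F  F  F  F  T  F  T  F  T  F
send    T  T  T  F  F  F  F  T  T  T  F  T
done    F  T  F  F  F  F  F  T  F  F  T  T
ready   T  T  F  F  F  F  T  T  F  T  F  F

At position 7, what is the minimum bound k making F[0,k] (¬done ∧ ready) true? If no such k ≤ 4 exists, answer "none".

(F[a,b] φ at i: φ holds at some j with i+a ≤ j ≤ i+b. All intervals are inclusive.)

Scan j = 7,8,… for (¬done ∧ ready):
  j=7: fails
  j=8: fails
  j=9: holds
First hit at j=9, so smallest k = 9-7 = 2.

2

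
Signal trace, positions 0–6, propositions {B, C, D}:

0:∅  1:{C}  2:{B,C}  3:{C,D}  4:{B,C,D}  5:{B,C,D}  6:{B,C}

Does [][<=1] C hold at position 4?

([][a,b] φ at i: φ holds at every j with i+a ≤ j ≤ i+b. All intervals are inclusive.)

Check C at every j in [4,5]:
  j=4: true
  j=5: true
All positions satisfy it → formula holds.

Holds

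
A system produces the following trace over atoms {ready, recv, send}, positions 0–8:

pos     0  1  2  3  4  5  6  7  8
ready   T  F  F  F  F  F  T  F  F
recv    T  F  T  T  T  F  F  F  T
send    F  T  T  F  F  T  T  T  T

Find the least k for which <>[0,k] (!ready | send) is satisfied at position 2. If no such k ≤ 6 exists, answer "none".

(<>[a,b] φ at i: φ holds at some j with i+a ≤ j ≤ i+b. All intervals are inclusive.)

Scan j = 2,3,… for (!ready | send):
  j=2: holds
First hit at j=2, so smallest k = 2-2 = 0.

0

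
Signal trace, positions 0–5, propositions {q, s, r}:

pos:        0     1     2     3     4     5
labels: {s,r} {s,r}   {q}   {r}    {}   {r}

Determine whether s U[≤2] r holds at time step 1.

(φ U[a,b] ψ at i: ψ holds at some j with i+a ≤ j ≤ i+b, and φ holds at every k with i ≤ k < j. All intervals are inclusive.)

Need some j in [1,3] with r, and s at every k in [1,j-1].
  j=1: r holds; no prefix to check → satisfied.

True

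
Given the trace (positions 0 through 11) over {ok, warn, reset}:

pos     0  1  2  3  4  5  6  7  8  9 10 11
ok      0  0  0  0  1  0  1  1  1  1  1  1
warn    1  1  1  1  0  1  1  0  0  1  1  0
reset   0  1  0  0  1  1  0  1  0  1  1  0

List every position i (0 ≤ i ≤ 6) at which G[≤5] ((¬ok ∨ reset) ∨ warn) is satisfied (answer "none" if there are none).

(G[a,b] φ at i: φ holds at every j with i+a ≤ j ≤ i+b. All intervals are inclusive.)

0, 1, 2

Evaluate at each i in [0,6]:
  i=0: ✓ (all of [0,5])
  i=1: ✓ (all of [1,6])
  i=2: ✓ (all of [2,7])
  i=3: ✗ (fails at j=8)
  i=4: ✗ (fails at j=8)
  i=5: ✗ (fails at j=8)
  i=6: ✗ (fails at j=8)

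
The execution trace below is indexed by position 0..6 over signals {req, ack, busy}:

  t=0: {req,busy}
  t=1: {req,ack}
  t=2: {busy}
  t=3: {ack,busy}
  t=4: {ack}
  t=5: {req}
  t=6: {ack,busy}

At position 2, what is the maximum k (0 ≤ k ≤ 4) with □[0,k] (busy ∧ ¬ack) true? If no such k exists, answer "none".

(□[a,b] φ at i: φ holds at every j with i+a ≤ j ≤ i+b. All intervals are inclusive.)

0

(busy ∧ ¬ack) must hold from j=2 onward; find where it first fails.
  j=2: holds
  j=3: fails
Holds on [2,2], so largest k = 0.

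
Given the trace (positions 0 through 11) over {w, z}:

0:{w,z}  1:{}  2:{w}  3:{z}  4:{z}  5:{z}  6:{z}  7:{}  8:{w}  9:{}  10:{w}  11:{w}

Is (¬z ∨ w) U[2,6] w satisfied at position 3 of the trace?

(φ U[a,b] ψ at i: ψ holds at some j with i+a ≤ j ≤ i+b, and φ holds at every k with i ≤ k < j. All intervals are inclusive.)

Does not hold

Need some j in [5,9] with w, and (¬z ∨ w) at every k in [3,j-1].
  j=5: w false.
  j=6: w false.
  j=7: w false.
  j=8: w holds, but (¬z ∨ w) fails at k=3 → not this j.
  j=9: w false.
No j in the window works → until fails.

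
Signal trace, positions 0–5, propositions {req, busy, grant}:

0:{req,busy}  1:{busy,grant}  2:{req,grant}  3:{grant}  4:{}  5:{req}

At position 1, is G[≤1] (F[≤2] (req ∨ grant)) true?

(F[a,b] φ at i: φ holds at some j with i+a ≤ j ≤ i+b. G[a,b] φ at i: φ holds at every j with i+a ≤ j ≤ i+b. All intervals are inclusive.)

Check F[≤2] (req ∨ grant) at every j in [1,2]:
  j=1: holds (witness at 1)
  j=2: holds (witness at 2)
All positions satisfy it → formula holds.

Holds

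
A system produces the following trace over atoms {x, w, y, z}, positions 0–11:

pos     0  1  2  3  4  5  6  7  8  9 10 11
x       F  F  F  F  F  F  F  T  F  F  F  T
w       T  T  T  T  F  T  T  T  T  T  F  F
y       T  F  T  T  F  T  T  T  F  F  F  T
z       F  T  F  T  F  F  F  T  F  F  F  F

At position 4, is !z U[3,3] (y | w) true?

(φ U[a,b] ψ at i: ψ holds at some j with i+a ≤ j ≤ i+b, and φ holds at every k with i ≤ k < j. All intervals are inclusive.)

Need some j in [7,7] with (y | w), and !z at every k in [4,j-1].
  j=7: (y | w) holds; !z holds at every k in [4,6] → satisfied.

Yes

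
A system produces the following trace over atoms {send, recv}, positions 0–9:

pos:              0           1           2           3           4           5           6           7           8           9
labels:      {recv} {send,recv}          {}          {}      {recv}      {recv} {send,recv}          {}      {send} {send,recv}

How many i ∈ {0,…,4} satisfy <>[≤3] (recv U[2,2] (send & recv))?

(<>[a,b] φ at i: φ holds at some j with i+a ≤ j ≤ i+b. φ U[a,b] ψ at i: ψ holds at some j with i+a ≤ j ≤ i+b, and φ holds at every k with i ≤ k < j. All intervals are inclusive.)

4

Evaluate at each i in [0,4]:
  i=0: ✗ (none in [0,3])
  i=1: ✓ (witness j=4)
  i=2: ✓ (witness j=4)
  i=3: ✓ (witness j=4)
  i=4: ✓ (witness j=4)
Positions where it holds: {1, 2, 3, 4} → 4.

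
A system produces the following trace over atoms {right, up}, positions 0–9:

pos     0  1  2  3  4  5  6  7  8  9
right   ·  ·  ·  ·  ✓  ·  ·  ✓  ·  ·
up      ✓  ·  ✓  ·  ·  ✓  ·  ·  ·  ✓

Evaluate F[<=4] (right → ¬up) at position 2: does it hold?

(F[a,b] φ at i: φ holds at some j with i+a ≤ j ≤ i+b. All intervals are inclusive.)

Check (right → ¬up) at each j in [2,6]:
  j=2: true
  j=3: true
  j=4: true
  j=5: true
  j=6: true
Found at j=2 → formula holds.

True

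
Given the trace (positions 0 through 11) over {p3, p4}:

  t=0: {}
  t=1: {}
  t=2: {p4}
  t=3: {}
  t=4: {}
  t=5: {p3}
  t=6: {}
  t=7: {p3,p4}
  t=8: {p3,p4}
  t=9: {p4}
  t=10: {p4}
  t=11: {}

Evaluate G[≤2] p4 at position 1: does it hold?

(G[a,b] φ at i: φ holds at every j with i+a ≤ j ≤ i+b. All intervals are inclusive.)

Check p4 at every j in [1,3]:
  j=1: false
  j=2: true
  j=3: false
Fails at j=1 → formula fails.

False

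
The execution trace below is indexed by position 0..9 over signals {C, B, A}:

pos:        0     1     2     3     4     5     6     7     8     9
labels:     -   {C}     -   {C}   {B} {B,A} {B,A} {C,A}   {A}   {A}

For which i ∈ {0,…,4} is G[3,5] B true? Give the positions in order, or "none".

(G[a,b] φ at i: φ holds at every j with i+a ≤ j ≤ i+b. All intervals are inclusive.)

Evaluate at each i in [0,4]:
  i=0: ✗ (fails at j=3)
  i=1: ✓ (all of [4,6])
  i=2: ✗ (fails at j=7)
  i=3: ✗ (fails at j=7)
  i=4: ✗ (fails at j=7)

1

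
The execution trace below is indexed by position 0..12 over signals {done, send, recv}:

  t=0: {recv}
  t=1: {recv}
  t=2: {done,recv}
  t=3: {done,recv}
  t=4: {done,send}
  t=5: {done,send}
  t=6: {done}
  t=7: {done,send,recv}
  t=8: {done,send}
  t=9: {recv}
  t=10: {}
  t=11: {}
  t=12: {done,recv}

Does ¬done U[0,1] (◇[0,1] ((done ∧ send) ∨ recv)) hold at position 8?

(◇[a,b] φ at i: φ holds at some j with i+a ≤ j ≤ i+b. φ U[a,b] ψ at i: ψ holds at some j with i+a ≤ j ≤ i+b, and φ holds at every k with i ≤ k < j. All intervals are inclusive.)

Need some j in [8,9] with ◇[0,1] ((done ∧ send) ∨ recv), and ¬done at every k in [8,j-1].
  j=8: ◇[0,1] ((done ∧ send) ∨ recv) holds; no prefix to check → satisfied.

Holds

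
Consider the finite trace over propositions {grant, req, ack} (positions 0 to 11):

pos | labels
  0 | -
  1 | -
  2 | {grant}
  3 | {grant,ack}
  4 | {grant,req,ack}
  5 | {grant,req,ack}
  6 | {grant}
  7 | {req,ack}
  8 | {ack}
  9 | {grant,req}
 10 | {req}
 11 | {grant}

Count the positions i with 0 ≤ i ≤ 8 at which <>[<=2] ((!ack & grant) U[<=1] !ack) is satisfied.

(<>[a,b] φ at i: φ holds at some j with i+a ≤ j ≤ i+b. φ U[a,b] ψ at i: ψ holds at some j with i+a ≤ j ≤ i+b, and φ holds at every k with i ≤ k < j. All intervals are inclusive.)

Evaluate at each i in [0,8]:
  i=0: ✓ (witness j=0)
  i=1: ✓ (witness j=1)
  i=2: ✓ (witness j=2)
  i=3: ✗ (none in [3,5])
  i=4: ✓ (witness j=6)
  i=5: ✓ (witness j=6)
  i=6: ✓ (witness j=6)
  i=7: ✓ (witness j=9)
  i=8: ✓ (witness j=9)
Positions where it holds: {0, 1, 2, 4, 5, 6, 7, 8} → 8.

8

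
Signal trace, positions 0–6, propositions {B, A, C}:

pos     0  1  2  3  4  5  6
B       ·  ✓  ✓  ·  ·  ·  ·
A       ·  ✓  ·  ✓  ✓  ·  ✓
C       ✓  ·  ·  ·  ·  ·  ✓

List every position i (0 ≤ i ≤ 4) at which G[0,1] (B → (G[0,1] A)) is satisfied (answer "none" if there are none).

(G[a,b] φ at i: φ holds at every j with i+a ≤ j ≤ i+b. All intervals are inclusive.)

Evaluate at each i in [0,4]:
  i=0: ✗ (fails at j=1)
  i=1: ✗ (fails at j=1)
  i=2: ✗ (fails at j=2)
  i=3: ✓ (all of [3,4])
  i=4: ✓ (all of [4,5])

3, 4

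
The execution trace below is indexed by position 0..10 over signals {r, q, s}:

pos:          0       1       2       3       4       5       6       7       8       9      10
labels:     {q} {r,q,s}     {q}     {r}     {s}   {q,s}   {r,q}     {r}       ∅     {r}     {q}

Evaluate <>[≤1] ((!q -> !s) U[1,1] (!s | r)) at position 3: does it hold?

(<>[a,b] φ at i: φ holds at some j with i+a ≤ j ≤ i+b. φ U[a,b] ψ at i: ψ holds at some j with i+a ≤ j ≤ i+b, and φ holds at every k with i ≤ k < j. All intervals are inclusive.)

No

Check ((!q -> !s) U[1,1] (!s | r)) at each j in [3,4]:
  j=3: fails
  j=4: fails
No position in the window satisfies it → formula fails.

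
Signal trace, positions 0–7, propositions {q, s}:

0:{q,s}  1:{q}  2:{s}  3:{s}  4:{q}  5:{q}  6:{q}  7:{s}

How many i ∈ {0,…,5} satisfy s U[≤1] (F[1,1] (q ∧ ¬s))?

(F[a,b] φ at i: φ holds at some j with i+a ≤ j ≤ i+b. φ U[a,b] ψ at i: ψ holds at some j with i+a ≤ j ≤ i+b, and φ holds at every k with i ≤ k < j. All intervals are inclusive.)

5

Evaluate at each i in [0,5]:
  i=0: ✓ (rhs at j=0)
  i=1: ✗ (no rhs in [1,2])
  i=2: ✓ (rhs at j=3; lhs holds on [2,2])
  i=3: ✓ (rhs at j=3)
  i=4: ✓ (rhs at j=4)
  i=5: ✓ (rhs at j=5)
Positions where it holds: {0, 2, 3, 4, 5} → 5.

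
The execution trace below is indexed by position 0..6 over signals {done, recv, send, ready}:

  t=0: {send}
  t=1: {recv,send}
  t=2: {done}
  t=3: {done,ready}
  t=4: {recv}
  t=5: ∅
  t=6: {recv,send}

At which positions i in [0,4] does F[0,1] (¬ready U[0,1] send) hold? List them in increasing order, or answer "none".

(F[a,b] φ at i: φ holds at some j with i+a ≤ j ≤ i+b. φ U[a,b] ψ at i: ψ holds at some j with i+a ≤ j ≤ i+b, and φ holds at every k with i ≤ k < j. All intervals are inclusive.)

Evaluate at each i in [0,4]:
  i=0: ✓ (witness j=0)
  i=1: ✓ (witness j=1)
  i=2: ✗ (none in [2,3])
  i=3: ✗ (none in [3,4])
  i=4: ✓ (witness j=5)

0, 1, 4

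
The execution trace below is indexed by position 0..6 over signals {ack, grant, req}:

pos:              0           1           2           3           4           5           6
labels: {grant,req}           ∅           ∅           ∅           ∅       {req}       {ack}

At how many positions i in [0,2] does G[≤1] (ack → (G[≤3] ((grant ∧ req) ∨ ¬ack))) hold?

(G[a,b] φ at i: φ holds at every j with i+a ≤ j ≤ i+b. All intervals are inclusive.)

Evaluate at each i in [0,2]:
  i=0: ✓ (all of [0,1])
  i=1: ✓ (all of [1,2])
  i=2: ✓ (all of [2,3])
Positions where it holds: {0, 1, 2} → 3.

3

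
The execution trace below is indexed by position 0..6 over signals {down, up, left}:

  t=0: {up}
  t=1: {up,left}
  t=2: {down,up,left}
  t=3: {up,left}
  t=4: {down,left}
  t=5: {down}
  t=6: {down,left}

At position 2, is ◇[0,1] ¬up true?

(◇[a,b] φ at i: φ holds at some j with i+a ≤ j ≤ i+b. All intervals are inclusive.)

Does not hold

Check ¬up at each j in [2,3]:
  j=2: false
  j=3: false
No position in the window satisfies it → formula fails.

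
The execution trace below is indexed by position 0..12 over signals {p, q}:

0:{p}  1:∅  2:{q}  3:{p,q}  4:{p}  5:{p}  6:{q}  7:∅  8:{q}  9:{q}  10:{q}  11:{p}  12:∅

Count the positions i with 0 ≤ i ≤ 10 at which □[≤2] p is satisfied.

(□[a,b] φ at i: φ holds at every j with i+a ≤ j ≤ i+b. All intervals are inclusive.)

Evaluate at each i in [0,10]:
  i=0: ✗ (fails at j=1)
  i=1: ✗ (fails at j=1)
  i=2: ✗ (fails at j=2)
  i=3: ✓ (all of [3,5])
  i=4: ✗ (fails at j=6)
  i=5: ✗ (fails at j=6)
  i=6: ✗ (fails at j=6)
  i=7: ✗ (fails at j=7)
  i=8: ✗ (fails at j=8)
  i=9: ✗ (fails at j=9)
  i=10: ✗ (fails at j=10)
Positions where it holds: {3} → 1.

1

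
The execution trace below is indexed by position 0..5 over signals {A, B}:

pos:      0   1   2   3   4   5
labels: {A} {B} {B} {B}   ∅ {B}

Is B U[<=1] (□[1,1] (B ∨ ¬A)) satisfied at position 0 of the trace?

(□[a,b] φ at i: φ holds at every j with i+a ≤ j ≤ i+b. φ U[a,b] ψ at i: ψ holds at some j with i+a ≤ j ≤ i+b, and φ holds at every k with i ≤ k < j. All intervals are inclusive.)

Need some j in [0,1] with □[1,1] (B ∨ ¬A), and B at every k in [0,j-1].
  j=0: □[1,1] (B ∨ ¬A) holds; no prefix to check → satisfied.

Holds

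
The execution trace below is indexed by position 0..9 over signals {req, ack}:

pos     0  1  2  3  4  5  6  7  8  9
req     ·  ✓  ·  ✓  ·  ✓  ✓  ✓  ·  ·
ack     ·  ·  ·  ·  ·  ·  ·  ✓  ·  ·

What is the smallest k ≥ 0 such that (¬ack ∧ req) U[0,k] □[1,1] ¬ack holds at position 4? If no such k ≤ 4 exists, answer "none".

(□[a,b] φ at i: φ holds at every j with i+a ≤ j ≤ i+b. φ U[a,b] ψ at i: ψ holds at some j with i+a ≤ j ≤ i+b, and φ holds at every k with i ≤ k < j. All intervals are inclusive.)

Need earliest j ≥ 4 with □[1,1] ¬ack, and (¬ack ∧ req) at every k in [4,j-1].
  j=4: rhs holds (empty prefix). k = 0.

0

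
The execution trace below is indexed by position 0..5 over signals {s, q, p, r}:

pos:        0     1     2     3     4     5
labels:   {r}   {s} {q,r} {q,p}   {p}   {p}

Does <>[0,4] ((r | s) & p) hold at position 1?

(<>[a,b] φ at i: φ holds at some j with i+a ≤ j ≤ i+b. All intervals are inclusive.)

Check ((r | s) & p) at each j in [1,5]:
  j=1: false
  j=2: false
  j=3: false
  j=4: false
  j=5: false
No position in the window satisfies it → formula fails.

False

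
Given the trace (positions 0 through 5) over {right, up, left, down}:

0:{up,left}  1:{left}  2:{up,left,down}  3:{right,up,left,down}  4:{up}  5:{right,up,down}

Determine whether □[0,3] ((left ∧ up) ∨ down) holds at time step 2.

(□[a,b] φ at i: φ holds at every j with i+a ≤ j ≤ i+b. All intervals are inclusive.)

Check ((left ∧ up) ∨ down) at every j in [2,5]:
  j=2: true
  j=3: true
  j=4: false
  j=5: true
Fails at j=4 → formula fails.

No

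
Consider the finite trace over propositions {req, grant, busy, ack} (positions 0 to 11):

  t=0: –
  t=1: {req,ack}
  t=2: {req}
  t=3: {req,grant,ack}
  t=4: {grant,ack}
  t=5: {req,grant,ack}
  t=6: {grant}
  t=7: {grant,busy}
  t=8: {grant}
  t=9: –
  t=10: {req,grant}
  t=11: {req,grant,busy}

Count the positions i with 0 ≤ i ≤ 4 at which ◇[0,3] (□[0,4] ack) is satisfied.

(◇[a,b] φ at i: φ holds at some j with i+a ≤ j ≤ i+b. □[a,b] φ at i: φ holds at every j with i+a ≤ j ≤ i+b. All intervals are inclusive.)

0

Evaluate at each i in [0,4]:
  i=0: ✗ (none in [0,3])
  i=1: ✗ (none in [1,4])
  i=2: ✗ (none in [2,5])
  i=3: ✗ (none in [3,6])
  i=4: ✗ (none in [4,7])
Positions where it holds: {} → 0.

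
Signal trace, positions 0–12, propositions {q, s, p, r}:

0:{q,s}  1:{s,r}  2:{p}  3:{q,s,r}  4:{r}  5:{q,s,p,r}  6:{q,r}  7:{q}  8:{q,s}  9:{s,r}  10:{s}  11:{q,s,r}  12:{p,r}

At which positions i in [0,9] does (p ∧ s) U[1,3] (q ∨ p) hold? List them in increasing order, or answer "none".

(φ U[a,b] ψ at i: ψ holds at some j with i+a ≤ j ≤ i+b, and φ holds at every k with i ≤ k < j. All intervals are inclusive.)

5

Evaluate at each i in [0,9]:
  i=0: ✗ (lhs fails at k=0 before rhs at j=2)
  i=1: ✗ (lhs fails at k=1 before rhs at j=2)
  i=2: ✗ (lhs fails at k=2 before rhs at j=3)
  i=3: ✗ (lhs fails at k=3 before rhs at j=5)
  i=4: ✗ (lhs fails at k=4 before rhs at j=5)
  i=5: ✓ (rhs at j=6; lhs holds on [5,5])
  i=6: ✗ (lhs fails at k=6 before rhs at j=7)
  i=7: ✗ (lhs fails at k=7 before rhs at j=8)
  i=8: ✗ (lhs fails at k=8 before rhs at j=11)
  i=9: ✗ (lhs fails at k=9 before rhs at j=11)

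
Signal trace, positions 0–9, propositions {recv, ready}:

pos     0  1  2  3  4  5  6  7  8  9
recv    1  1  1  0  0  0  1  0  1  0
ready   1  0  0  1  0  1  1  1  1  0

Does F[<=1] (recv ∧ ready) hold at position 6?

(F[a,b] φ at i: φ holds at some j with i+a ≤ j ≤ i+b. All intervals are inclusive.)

Check (recv ∧ ready) at each j in [6,7]:
  j=6: true
  j=7: false
Found at j=6 → formula holds.

True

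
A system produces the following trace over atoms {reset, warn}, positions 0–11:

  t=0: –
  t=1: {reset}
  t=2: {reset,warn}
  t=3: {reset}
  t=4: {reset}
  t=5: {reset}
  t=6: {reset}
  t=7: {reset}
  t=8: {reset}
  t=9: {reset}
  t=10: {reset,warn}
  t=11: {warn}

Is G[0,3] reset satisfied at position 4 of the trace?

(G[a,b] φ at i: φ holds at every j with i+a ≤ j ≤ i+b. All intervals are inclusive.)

Holds

Check reset at every j in [4,7]:
  j=4: true
  j=5: true
  j=6: true
  j=7: true
All positions satisfy it → formula holds.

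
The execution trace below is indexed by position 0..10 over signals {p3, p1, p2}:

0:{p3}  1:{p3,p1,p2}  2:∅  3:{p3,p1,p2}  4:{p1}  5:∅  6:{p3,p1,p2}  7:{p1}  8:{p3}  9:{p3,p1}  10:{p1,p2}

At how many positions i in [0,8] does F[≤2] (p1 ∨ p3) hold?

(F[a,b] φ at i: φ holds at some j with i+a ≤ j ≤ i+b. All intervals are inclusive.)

Evaluate at each i in [0,8]:
  i=0: ✓ (witness j=0)
  i=1: ✓ (witness j=1)
  i=2: ✓ (witness j=3)
  i=3: ✓ (witness j=3)
  i=4: ✓ (witness j=4)
  i=5: ✓ (witness j=6)
  i=6: ✓ (witness j=6)
  i=7: ✓ (witness j=7)
  i=8: ✓ (witness j=8)
Positions where it holds: {0, 1, 2, 3, 4, 5, 6, 7, 8} → 9.

9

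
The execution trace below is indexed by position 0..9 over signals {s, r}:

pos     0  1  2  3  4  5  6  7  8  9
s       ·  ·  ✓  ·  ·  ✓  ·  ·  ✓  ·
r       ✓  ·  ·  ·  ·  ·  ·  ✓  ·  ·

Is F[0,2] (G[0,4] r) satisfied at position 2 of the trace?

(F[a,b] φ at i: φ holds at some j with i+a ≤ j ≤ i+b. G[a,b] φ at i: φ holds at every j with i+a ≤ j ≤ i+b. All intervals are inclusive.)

False

Check G[0,4] r at each j in [2,4]:
  j=2: fails at 2
  j=3: fails at 3
  j=4: fails at 4
No position in the window satisfies it → formula fails.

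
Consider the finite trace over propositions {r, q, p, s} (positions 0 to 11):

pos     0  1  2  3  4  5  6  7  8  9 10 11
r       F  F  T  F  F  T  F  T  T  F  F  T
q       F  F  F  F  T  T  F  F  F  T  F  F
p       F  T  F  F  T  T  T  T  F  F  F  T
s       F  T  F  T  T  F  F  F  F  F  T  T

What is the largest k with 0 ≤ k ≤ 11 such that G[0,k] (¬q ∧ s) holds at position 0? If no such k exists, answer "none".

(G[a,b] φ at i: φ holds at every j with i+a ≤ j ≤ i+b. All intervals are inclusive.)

(¬q ∧ s) must hold from j=0 onward; find where it first fails.
  j=0: fails → no k works.

none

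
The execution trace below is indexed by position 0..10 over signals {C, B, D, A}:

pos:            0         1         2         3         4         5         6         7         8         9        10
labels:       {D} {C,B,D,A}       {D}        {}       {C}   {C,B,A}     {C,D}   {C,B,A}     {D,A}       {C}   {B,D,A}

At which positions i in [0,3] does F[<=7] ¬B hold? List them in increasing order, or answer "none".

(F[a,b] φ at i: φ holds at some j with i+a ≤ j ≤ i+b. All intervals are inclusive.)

Evaluate at each i in [0,3]:
  i=0: ✓ (witness j=0)
  i=1: ✓ (witness j=2)
  i=2: ✓ (witness j=2)
  i=3: ✓ (witness j=3)

0, 1, 2, 3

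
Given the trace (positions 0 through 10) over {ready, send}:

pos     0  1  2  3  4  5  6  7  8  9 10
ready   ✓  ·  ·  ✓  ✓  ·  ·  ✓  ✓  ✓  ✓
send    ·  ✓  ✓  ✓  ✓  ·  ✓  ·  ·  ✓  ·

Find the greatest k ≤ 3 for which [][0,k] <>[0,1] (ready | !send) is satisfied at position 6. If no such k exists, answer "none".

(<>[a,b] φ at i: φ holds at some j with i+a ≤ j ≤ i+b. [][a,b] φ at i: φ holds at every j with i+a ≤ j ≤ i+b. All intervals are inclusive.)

3

<>[0,1] (ready | !send) must hold from j=6 onward; find where it first fails.
  j=6: holds
  j=7: holds
  j=8: holds
  j=9: holds
Holds through j=9; largest k = 3.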